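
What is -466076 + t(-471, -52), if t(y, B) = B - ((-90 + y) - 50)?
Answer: -465517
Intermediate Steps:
t(y, B) = 140 + B - y (t(y, B) = B - (-140 + y) = B + (140 - y) = 140 + B - y)
-466076 + t(-471, -52) = -466076 + (140 - 52 - 1*(-471)) = -466076 + (140 - 52 + 471) = -466076 + 559 = -465517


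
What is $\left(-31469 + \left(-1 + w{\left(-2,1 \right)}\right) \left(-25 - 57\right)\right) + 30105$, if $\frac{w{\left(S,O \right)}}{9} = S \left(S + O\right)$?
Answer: $-2758$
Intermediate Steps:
$w{\left(S,O \right)} = 9 S \left(O + S\right)$ ($w{\left(S,O \right)} = 9 S \left(S + O\right) = 9 S \left(O + S\right)$)
$\left(-31469 + \left(-1 + w{\left(-2,1 \right)}\right) \left(-25 - 57\right)\right) + 30105 = \left(-31469 + \left(-1 + 9 \left(-2\right) \left(1 - 2\right)\right) \left(-25 - 57\right)\right) + 30105 = \left(-31469 + \left(-1 + 9 \left(-2\right) \left(-1\right)\right) \left(-82\right)\right) + 30105 = \left(-31469 + \left(-1 + 18\right) \left(-82\right)\right) + 30105 = \left(-31469 + 17 \left(-82\right)\right) + 30105 = \left(-31469 - 1394\right) + 30105 = -32863 + 30105 = -2758$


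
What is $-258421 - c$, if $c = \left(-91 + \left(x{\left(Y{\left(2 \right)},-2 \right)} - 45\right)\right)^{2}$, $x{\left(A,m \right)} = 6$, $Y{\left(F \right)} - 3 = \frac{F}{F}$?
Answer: $-275321$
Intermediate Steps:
$Y{\left(F \right)} = 4$ ($Y{\left(F \right)} = 3 + \frac{F}{F} = 3 + 1 = 4$)
$c = 16900$ ($c = \left(-91 + \left(6 - 45\right)\right)^{2} = \left(-91 - 39\right)^{2} = \left(-130\right)^{2} = 16900$)
$-258421 - c = -258421 - 16900 = -275321$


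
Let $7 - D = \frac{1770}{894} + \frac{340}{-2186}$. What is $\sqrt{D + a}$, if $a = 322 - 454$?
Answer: $\frac{i \sqrt{3363685935110}}{162857} \approx 11.262 i$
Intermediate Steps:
$a = -132$ ($a = 322 - 454 = -132$)
$D = \frac{842894}{162857}$ ($D = 7 - \left(\frac{1770}{894} + \frac{340}{-2186}\right) = 7 - \left(1770 \cdot \frac{1}{894} + 340 \left(- \frac{1}{2186}\right)\right) = 7 - \left(\frac{295}{149} - \frac{170}{1093}\right) = 7 - \frac{297105}{162857} = \frac{842894}{162857} \approx 5.1757$)
$\sqrt{D + a} = \sqrt{\frac{842894}{162857} - 132} = \sqrt{- \frac{20654230}{162857}} = \frac{i \sqrt{3363685935110}}{162857}$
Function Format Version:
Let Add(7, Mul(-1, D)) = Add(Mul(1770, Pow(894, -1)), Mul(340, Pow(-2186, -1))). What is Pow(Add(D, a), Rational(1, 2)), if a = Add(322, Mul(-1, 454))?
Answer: Mul(Rational(1, 162857), I, Pow(3363685935110, Rational(1, 2))) ≈ Mul(11.262, I)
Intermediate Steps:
a = -132 (a = Add(322, -454) = -132)
D = Rational(842894, 162857) (D = Add(7, Mul(-1, Add(Mul(1770, Pow(894, -1)), Mul(340, Pow(-2186, -1))))) = Add(7, Mul(-1, Add(Mul(1770, Rational(1, 894)), Mul(340, Rational(-1, 2186))))) = Add(7, Mul(-1, Add(Rational(295, 149), Rational(-170, 1093)))) = Add(7, Mul(-1, Rational(297105, 162857))) = Add(7, Rational(-297105, 162857)) = Rational(842894, 162857) ≈ 5.1757)
Pow(Add(D, a), Rational(1, 2)) = Pow(Add(Rational(842894, 162857), -132), Rational(1, 2)) = Pow(Rational(-20654230, 162857), Rational(1, 2)) = Mul(Rational(1, 162857), I, Pow(3363685935110, Rational(1, 2)))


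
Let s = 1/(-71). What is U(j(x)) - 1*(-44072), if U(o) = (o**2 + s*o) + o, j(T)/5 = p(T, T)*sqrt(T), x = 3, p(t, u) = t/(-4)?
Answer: 705827/16 - 525*sqrt(3)/142 ≈ 44108.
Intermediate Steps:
p(t, u) = -t/4 (p(t, u) = t*(-1/4) = -t/4)
j(T) = -5*T**(3/2)/4 (j(T) = 5*((-T/4)*sqrt(T)) = 5*(-T**(3/2)/4) = -5*T**(3/2)/4)
s = -1/71 ≈ -0.014085
U(o) = o**2 + 70*o/71 (U(o) = (o**2 - o/71) + o = o**2 + 70*o/71)
U(j(x)) - 1*(-44072) = (-15*sqrt(3)/4)*(70 + 71*(-15*sqrt(3)/4))/71 - 1*(-44072) = (-15*sqrt(3)/4)*(70 + 71*(-15*sqrt(3)/4))/71 + 44072 = (-15*sqrt(3)/4)*(70 - 1065*sqrt(3)/4)/71 + 44072 = -15*sqrt(3)*(70 - 1065*sqrt(3)/4)/284 + 44072 = 44072 - 15*sqrt(3)*(70 - 1065*sqrt(3)/4)/284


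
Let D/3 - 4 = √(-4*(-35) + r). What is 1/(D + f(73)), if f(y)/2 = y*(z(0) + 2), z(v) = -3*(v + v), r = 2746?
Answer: 152/33221 - 3*√2886/66442 ≈ 0.0021498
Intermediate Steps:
z(v) = -6*v
f(y) = 4*y (f(y) = 2*(y*(-6*0 + 2)) = 2*(y*(0 + 2)) = 2*(y*2) = 2*(2*y) = 4*y)
D = 12 + 3*√2886 (D = 12 + 3*√(-4*(-35) + 2746) = 12 + 3*√(140 + 2746) = 12 + 3*√2886 ≈ 173.16)
1/(D + f(73)) = 1/((12 + 3*√2886) + 4*73) = 1/((12 + 3*√2886) + 292) = 1/(304 + 3*√2886)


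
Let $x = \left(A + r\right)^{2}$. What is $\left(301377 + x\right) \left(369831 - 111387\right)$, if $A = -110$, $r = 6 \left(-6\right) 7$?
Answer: $111756612924$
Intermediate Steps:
$r = -252$ ($r = \left(-36\right) 7 = -252$)
$x = 131044$ ($x = \left(-110 - 252\right)^{2} = \left(-362\right)^{2} = 131044$)
$\left(301377 + x\right) \left(369831 - 111387\right) = \left(301377 + 131044\right) \left(369831 - 111387\right) = 432421 \cdot 258444 = 111756612924$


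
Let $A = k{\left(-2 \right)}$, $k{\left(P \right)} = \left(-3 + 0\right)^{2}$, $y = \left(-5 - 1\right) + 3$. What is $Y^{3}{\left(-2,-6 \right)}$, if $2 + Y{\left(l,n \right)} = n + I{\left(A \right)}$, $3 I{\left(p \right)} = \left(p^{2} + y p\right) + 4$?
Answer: $\frac{39304}{27} \approx 1455.7$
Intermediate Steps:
$y = -3$ ($y = -6 + 3 = -3$)
$k{\left(P \right)} = 9$ ($k{\left(P \right)} = \left(-3\right)^{2} = 9$)
$A = 9$
$I{\left(p \right)} = \frac{4}{3} - p + \frac{p^{2}}{3}$ ($I{\left(p \right)} = \frac{\left(p^{2} - 3 p\right) + 4}{3} = \frac{4 + p^{2} - 3 p}{3} = \frac{4}{3} - p + \frac{p^{2}}{3}$)
$Y{\left(l,n \right)} = \frac{52}{3} + n$ ($Y{\left(l,n \right)} = -2 + \left(n + \left(\frac{4}{3} - 9 + \frac{9^{2}}{3}\right)\right) = -2 + \left(n + \left(\frac{4}{3} - 9 + \frac{1}{3} \cdot 81\right)\right) = -2 + \left(n + \left(\frac{4}{3} - 9 + 27\right)\right) = -2 + \left(n + \frac{58}{3}\right) = -2 + \left(\frac{58}{3} + n\right) = \frac{52}{3} + n$)
$Y^{3}{\left(-2,-6 \right)} = \left(\frac{52}{3} - 6\right)^{3} = \left(\frac{34}{3}\right)^{3} = \frac{39304}{27}$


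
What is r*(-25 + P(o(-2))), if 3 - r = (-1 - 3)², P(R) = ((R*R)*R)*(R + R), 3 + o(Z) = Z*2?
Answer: -62101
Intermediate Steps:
o(Z) = -3 + 2*Z (o(Z) = -3 + Z*2 = -3 + 2*Z)
P(R) = 2*R⁴ (P(R) = (R²*R)*(2*R) = R³*(2*R) = 2*R⁴)
r = -13 (r = 3 - (-1 - 3)² = 3 - 1*(-4)² = 3 - 1*16 = 3 - 16 = -13)
r*(-25 + P(o(-2))) = -13*(-25 + 2*(-3 + 2*(-2))⁴) = -13*(-25 + 2*(-3 - 4)⁴) = -13*(-25 + 2*(-7)⁴) = -13*(-25 + 2*2401) = -13*(-25 + 4802) = -13*4777 = -62101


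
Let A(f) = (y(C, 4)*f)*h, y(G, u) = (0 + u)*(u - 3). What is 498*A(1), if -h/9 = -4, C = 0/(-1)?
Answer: 71712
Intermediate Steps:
C = 0 (C = 0*(-1) = 0)
h = 36 (h = -9*(-4) = 36)
y(G, u) = u*(-3 + u)
A(f) = 144*f (A(f) = ((4*(-3 + 4))*f)*36 = ((4*1)*f)*36 = (4*f)*36 = 144*f)
498*A(1) = 498*(144*1) = 498*144 = 71712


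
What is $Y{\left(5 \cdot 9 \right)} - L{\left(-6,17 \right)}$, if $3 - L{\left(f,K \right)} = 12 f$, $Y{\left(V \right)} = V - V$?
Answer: $-75$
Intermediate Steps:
$Y{\left(V \right)} = 0$
$L{\left(f,K \right)} = 3 - 12 f$
$Y{\left(5 \cdot 9 \right)} - L{\left(-6,17 \right)} = 0 - \left(3 - -72\right) = 0 - \left(3 + 72\right) = 0 - 75 = -75$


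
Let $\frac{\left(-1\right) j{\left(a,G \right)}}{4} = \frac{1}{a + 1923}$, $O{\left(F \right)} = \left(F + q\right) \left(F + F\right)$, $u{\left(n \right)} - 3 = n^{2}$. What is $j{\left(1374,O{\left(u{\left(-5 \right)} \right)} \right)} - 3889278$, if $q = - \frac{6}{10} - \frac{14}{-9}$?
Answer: $- \frac{12822949570}{3297} \approx -3.8893 \cdot 10^{6}$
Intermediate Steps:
$q = \frac{43}{45}$ ($q = \left(-6\right) \frac{1}{10} - - \frac{14}{9} = - \frac{3}{5} + \frac{14}{9} = \frac{43}{45} \approx 0.95556$)
$u{\left(n \right)} = 3 + n^{2}$
$O{\left(F \right)} = 2 F \left(\frac{43}{45} + F\right)$ ($O{\left(F \right)} = \left(F + \frac{43}{45}\right) \left(F + F\right) = \left(\frac{43}{45} + F\right) 2 F = 2 F \left(\frac{43}{45} + F\right)$)
$j{\left(a,G \right)} = - \frac{4}{1923 + a}$ ($j{\left(a,G \right)} = - \frac{4}{a + 1923} = - \frac{4}{1923 + a}$)
$j{\left(1374,O{\left(u{\left(-5 \right)} \right)} \right)} - 3889278 = - \frac{4}{1923 + 1374} - 3889278 = - \frac{4}{3297} - 3889278 = - \frac{12822949570}{3297}$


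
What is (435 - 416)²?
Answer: 361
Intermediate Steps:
(435 - 416)² = 19² = 361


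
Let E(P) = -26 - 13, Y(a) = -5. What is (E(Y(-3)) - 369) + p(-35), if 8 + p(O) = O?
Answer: -451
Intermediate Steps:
E(P) = -39
p(O) = -8 + O
(E(Y(-3)) - 369) + p(-35) = (-39 - 369) + (-8 - 35) = -408 - 43 = -451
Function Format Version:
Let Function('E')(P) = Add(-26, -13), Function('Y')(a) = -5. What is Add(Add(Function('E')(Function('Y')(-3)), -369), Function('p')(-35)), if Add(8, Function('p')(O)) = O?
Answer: -451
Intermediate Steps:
Function('E')(P) = -39
Function('p')(O) = Add(-8, O)
Add(Add(Function('E')(Function('Y')(-3)), -369), Function('p')(-35)) = Add(Add(-39, -369), Add(-8, -35)) = Add(-408, -43) = -451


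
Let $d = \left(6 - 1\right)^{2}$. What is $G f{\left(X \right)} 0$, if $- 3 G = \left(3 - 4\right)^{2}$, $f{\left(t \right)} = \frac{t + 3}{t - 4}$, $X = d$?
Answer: $0$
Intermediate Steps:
$d = 25$ ($d = 5^{2} = 25$)
$X = 25$
$f{\left(t \right)} = \frac{3 + t}{-4 + t}$
$G = - \frac{1}{3}$ ($G = - \frac{\left(3 - 4\right)^{2}}{3} = - \frac{\left(-1\right)^{2}}{3} = \left(- \frac{1}{3}\right) 1 = - \frac{1}{3} \approx -0.33333$)
$G f{\left(X \right)} 0 = - \frac{\frac{1}{-4 + 25} \left(3 + 25\right)}{3} \cdot 0 = - \frac{\frac{1}{21} \cdot 28}{3} \cdot 0 = \left(- \frac{1}{3}\right) \frac{4}{3} \cdot 0 = \left(- \frac{4}{9}\right) 0 = 0$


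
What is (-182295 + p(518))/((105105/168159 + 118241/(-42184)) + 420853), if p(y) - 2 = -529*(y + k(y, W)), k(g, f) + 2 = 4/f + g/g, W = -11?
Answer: -3949987301113520/3648767827474451 ≈ -1.0826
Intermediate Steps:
k(g, f) = -1 + 4/f (k(g, f) = -2 + (4/f + g/g) = -2 + (4/f + 1) = -2 + (1 + 4/f) = -1 + 4/f)
p(y) = 7957/11 - 529*y (p(y) = 2 - 529*(y + (4 - 1*(-11))/(-11)) = 2 - 529*(y - (4 + 11)/11) = 2 - 529*(y - 1/11*15) = 2 - 529*(y - 15/11) = 2 - 529*(-15/11 + y) = 2 + (7935/11 - 529*y) = 7957/11 - 529*y)
(-182295 + p(518))/((105105/168159 + 118241/(-42184)) + 420853) = (-182295 + (7957/11 - 529*518))/((105105/168159 + 118241/(-42184)) + 420853) = (-182295 + (7957/11 - 274022))/((105105*(1/168159) + 118241*(-1/42184)) + 420853) = (-182295 - 3006285/11)/((35035/56053 - 118241/42184) + 420853) = -5011530/(11*(-5149846333/2364539752 + 420853)) = -5011530/(11*995118498402123/2364539752) = -5011530/11*2364539752/995118498402123 = -3949987301113520/3648767827474451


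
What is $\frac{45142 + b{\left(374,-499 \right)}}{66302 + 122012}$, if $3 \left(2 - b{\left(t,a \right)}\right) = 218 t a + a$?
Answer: $\frac{40820399}{564942} \approx 72.256$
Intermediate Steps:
$b{\left(t,a \right)} = 2 - \frac{a}{3} - \frac{218 a t}{3}$ ($b{\left(t,a \right)} = 2 - \frac{218 t a + a}{3} = 2 - \frac{218 a t + a}{3} = 2 - \frac{a + 218 a t}{3} = 2 - \left(\frac{a}{3} + \frac{218 a t}{3}\right) = 2 - \frac{a}{3} - \frac{218 a t}{3}$)
$\frac{45142 + b{\left(374,-499 \right)}}{66302 + 122012} = \frac{45142 - \left(- \frac{505}{3} - \frac{40684468}{3}\right)}{66302 + 122012} = \frac{45142 + \left(2 + \frac{499}{3} + \frac{40684468}{3}\right)}{188314} = \left(45142 + \frac{40684973}{3}\right) \frac{1}{188314} = \frac{40820399}{3} \cdot \frac{1}{188314} = \frac{40820399}{564942}$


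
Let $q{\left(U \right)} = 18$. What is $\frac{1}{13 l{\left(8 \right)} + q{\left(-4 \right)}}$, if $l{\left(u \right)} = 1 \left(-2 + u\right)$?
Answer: $\frac{1}{96} \approx 0.010417$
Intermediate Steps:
$l{\left(u \right)} = -2 + u$
$\frac{1}{13 l{\left(8 \right)} + q{\left(-4 \right)}} = \frac{1}{13 \left(-2 + 8\right) + 18} = \frac{1}{13 \cdot 6 + 18} = \frac{1}{78 + 18} = \frac{1}{96}$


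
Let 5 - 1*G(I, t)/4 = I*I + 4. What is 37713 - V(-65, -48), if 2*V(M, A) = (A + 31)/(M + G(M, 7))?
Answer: 1279300369/33922 ≈ 37713.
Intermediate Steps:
G(I, t) = 4 - 4*I² (G(I, t) = 20 - 4*(I*I + 4) = 20 - 4*(I² + 4) = 20 - 4*(4 + I²) = 20 + (-16 - 4*I²) = 4 - 4*I²)
V(M, A) = (31 + A)/(2*(4 + M - 4*M²)) (V(M, A) = ((A + 31)/(M + (4 - 4*M²)))/2 = ((31 + A)/(4 + M - 4*M²))/2 = (31 + A)/(2*(4 + M - 4*M²)))
37713 - V(-65, -48) = 37713 - (31 - 48)/(2*(4 - 65 - 4*(-65)²)) = 37713 - (-17)/(2*(4 - 65 - 4*4225)) = 37713 - (-17)/(2*(4 - 65 - 16900)) = 37713 - (-17)/(2*(-16961)) = 37713 - (-1)*(-17)/(2*16961) = 37713 - 1*17/33922 = 37713 - 17/33922 = 1279300369/33922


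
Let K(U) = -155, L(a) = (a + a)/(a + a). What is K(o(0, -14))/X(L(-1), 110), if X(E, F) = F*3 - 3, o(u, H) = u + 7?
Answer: -155/327 ≈ -0.47401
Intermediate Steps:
o(u, H) = 7 + u
L(a) = 1 (L(a) = (2*a)/((2*a)) = (2*a)*(1/(2*a)) = 1)
X(E, F) = -3 + 3*F (X(E, F) = 3*F - 3 = -3 + 3*F)
K(o(0, -14))/X(L(-1), 110) = -155/(-3 + 3*110) = -155/(-3 + 330) = -155/327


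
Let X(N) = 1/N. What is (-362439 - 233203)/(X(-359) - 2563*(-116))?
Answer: -213835478/106733571 ≈ -2.0035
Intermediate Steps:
(-362439 - 233203)/(X(-359) - 2563*(-116)) = (-362439 - 233203)/(1/(-359) - 2563*(-116)) = -595642/(-1/359 + 297308) = -595642/106733571/359 = -595642*359/106733571 = -213835478/106733571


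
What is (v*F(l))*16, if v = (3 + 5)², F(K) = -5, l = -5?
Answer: -5120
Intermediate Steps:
v = 64 (v = 8² = 64)
(v*F(l))*16 = (64*(-5))*16 = -320*16 = -5120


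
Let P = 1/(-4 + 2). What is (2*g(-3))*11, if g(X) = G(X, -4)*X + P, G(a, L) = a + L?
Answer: 451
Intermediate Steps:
G(a, L) = L + a
P = -1/2 (P = 1/(-2) = -1/2 ≈ -0.50000)
g(X) = -1/2 + X*(-4 + X) (g(X) = (-4 + X)*X - 1/2 = X*(-4 + X) - 1/2 = -1/2 + X*(-4 + X))
(2*g(-3))*11 = (2*(-1/2 - 3*(-4 - 3)))*11 = (2*(-1/2 - 3*(-7)))*11 = (2*(-1/2 + 21))*11 = (2*(41/2))*11 = 41*11 = 451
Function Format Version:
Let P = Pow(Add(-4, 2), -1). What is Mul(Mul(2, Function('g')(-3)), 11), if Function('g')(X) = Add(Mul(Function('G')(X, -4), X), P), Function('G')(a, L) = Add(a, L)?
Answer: 451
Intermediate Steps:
Function('G')(a, L) = Add(L, a)
P = Rational(-1, 2) (P = Pow(-2, -1) = Rational(-1, 2) ≈ -0.50000)
Function('g')(X) = Add(Rational(-1, 2), Mul(X, Add(-4, X))) (Function('g')(X) = Add(Mul(Add(-4, X), X), Rational(-1, 2)) = Add(Mul(X, Add(-4, X)), Rational(-1, 2)) = Add(Rational(-1, 2), Mul(X, Add(-4, X))))
Mul(Mul(2, Function('g')(-3)), 11) = Mul(Mul(2, Add(Rational(-1, 2), Mul(-3, Add(-4, -3)))), 11) = Mul(Mul(2, Add(Rational(-1, 2), Mul(-3, -7))), 11) = Mul(Mul(2, Add(Rational(-1, 2), 21)), 11) = Mul(Mul(2, Rational(41, 2)), 11) = Mul(41, 11) = 451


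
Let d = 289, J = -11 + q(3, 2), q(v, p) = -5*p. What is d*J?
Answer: -6069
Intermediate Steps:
J = -21 (J = -11 - 5*2 = -11 - 10 = -21)
d*J = 289*(-21) = -6069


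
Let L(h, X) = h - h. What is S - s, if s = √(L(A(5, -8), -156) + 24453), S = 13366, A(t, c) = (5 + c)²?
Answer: 13366 - 3*√2717 ≈ 13210.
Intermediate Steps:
L(h, X) = 0
s = 3*√2717 (s = √(0 + 24453) = √24453 = 3*√2717 ≈ 156.37)
S - s = 13366 - 3*√2717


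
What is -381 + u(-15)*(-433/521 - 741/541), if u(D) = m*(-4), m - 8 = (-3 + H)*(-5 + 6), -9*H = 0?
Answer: -94982761/281861 ≈ -336.98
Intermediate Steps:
H = 0 (H = -⅑*0 = 0)
m = 5 (m = 8 + (-3 + 0)*(-5 + 6) = 8 - 3*1 = 8 - 3 = 5)
u(D) = -20 (u(D) = 5*(-4) = -20)
-381 + u(-15)*(-433/521 - 741/541) = -381 - 20*(-433/521 - 741/541) = -381 - 20*(-620314/281861) = -381 + 12406280/281861 = -94982761/281861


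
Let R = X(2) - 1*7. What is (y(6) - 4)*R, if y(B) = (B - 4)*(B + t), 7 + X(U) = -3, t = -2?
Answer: -68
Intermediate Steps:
X(U) = -10 (X(U) = -7 - 3 = -10)
y(B) = (-4 + B)*(-2 + B) (y(B) = (B - 4)*(B - 2) = (-4 + B)*(-2 + B))
R = -17 (R = -10 - 1*7 = -10 - 7 = -17)
(y(6) - 4)*R = ((8 + 6² - 6*6) - 4)*(-17) = ((8 + 36 - 36) - 4)*(-17) = (8 - 4)*(-17) = 4*(-17) = -68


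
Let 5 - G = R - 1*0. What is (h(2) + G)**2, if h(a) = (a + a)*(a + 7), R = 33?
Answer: 64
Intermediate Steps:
h(a) = 2*a*(7 + a) (h(a) = (2*a)*(7 + a) = 2*a*(7 + a))
G = -28 (G = 5 - (33 - 1*0) = 5 - (33 + 0) = 5 - 1*33 = 5 - 33 = -28)
(h(2) + G)**2 = (2*2*(7 + 2) - 28)**2 = (2*2*9 - 28)**2 = (36 - 28)**2 = 8**2 = 64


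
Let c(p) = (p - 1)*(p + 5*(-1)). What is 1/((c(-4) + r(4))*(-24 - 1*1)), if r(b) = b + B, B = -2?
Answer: -1/1175 ≈ -0.00085106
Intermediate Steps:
r(b) = -2 + b (r(b) = b - 2 = -2 + b)
c(p) = (-1 + p)*(-5 + p) (c(p) = (-1 + p)*(p - 5) = (-1 + p)*(-5 + p))
1/((c(-4) + r(4))*(-24 - 1*1)) = 1/(((5 + (-4)² - 6*(-4)) + (-2 + 4))*(-24 - 1*1)) = 1/(((5 + 16 + 24) + 2)*(-24 - 1)) = 1/((45 + 2)*(-25)) = 1/(47*(-25)) = 1/(-1175) = -1/1175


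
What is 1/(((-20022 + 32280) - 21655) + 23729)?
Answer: 1/14332 ≈ 6.9774e-5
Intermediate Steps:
1/(((-20022 + 32280) - 21655) + 23729) = 1/((12258 - 21655) + 23729) = 1/(-9397 + 23729) = 1/14332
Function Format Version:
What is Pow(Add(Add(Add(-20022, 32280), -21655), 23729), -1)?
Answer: Rational(1, 14332) ≈ 6.9774e-5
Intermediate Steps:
Pow(Add(Add(Add(-20022, 32280), -21655), 23729), -1) = Pow(Add(Add(12258, -21655), 23729), -1) = Pow(Add(-9397, 23729), -1) = Pow(14332, -1) = Rational(1, 14332)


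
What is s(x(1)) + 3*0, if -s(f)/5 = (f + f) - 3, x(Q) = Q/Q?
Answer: 5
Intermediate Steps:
x(Q) = 1
s(f) = 15 - 10*f (s(f) = -5*((f + f) - 3) = -5*(2*f - 3) = -5*(-3 + 2*f) = 15 - 10*f)
s(x(1)) + 3*0 = (15 - 10*1) + 3*0 = (15 - 10) + 0 = 5 + 0 = 5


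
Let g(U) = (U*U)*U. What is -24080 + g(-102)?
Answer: -1085288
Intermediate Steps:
g(U) = U³ (g(U) = U²*U = U³)
-24080 + g(-102) = -24080 + (-102)³ = -24080 - 1061208 = -1085288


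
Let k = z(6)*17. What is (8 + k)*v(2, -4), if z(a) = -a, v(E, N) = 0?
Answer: 0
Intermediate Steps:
k = -102 (k = -1*6*17 = -6*17 = -102)
(8 + k)*v(2, -4) = (8 - 102)*0 = -94*0 = 0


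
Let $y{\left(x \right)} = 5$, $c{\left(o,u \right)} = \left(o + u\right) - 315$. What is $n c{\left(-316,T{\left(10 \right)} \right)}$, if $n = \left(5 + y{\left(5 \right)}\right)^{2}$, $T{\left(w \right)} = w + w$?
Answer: $-61100$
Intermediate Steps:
$T{\left(w \right)} = 2 w$
$c{\left(o,u \right)} = -315 + o + u$
$n = 100$ ($n = \left(5 + 5\right)^{2} = 10^{2} = 100$)
$n c{\left(-316,T{\left(10 \right)} \right)} = 100 \left(-315 - 316 + 2 \cdot 10\right) = 100 \left(-315 - 316 + 20\right) = 100 \left(-611\right) = -61100$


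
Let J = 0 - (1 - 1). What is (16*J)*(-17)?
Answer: 0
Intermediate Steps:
J = 0 (J = 0 - 1*0 = 0 + 0 = 0)
(16*J)*(-17) = (16*0)*(-17) = 0*(-17) = 0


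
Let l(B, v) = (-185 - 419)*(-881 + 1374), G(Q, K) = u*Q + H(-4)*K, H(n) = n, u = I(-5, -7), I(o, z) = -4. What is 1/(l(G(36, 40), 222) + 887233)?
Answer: 1/589461 ≈ 1.6965e-6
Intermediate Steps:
u = -4
G(Q, K) = -4*K - 4*Q (G(Q, K) = -4*Q - 4*K = -4*K - 4*Q)
l(B, v) = -297772 (l(B, v) = -604*493 = -297772)
1/(l(G(36, 40), 222) + 887233) = 1/(-297772 + 887233) = 1/589461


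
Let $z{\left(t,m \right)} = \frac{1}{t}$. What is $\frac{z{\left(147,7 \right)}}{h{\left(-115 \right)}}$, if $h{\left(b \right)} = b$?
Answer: $- \frac{1}{16905} \approx -5.9154 \cdot 10^{-5}$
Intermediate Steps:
$\frac{z{\left(147,7 \right)}}{h{\left(-115 \right)}} = \frac{1}{147 \left(-115\right)} = \frac{1}{147} \left(- \frac{1}{115}\right) = - \frac{1}{16905}$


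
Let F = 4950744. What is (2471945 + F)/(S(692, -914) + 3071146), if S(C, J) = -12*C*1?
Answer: 7422689/3062842 ≈ 2.4235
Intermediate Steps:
S(C, J) = -12*C
(2471945 + F)/(S(692, -914) + 3071146) = (2471945 + 4950744)/(-12*692 + 3071146) = 7422689/(-8304 + 3071146) = 7422689/3062842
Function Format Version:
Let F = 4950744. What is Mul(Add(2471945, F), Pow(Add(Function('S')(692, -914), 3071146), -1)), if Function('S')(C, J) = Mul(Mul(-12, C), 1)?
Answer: Rational(7422689, 3062842) ≈ 2.4235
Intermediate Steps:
Function('S')(C, J) = Mul(-12, C)
Mul(Add(2471945, F), Pow(Add(Function('S')(692, -914), 3071146), -1)) = Mul(Add(2471945, 4950744), Pow(Add(Mul(-12, 692), 3071146), -1)) = Mul(7422689, Pow(Add(-8304, 3071146), -1)) = Mul(7422689, Pow(3062842, -1)) = Mul(7422689, Rational(1, 3062842)) = Rational(7422689, 3062842)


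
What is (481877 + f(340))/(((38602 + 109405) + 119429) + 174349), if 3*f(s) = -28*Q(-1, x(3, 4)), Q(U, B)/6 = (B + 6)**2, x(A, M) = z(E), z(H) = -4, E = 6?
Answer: 481653/441785 ≈ 1.0902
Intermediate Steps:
x(A, M) = -4
Q(U, B) = 6*(6 + B)**2 (Q(U, B) = 6*(B + 6)**2 = 6*(6 + B)**2)
f(s) = -224 (f(s) = (-168*(6 - 4)**2)/3 = (-168*2**2)/3 = (-168*4)/3 = (-28*24)/3 = (1/3)*(-672) = -224)
(481877 + f(340))/(((38602 + 109405) + 119429) + 174349) = (481877 - 224)/(((38602 + 109405) + 119429) + 174349) = 481653/((148007 + 119429) + 174349) = 481653/(267436 + 174349) = 481653/441785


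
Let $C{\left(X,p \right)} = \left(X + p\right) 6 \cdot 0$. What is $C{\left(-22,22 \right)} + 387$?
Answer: $387$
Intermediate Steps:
$C{\left(X,p \right)} = 0$ ($C{\left(X,p \right)} = \left(6 X + 6 p\right) 0 = 0$)
$C{\left(-22,22 \right)} + 387 = 0 + 387 = 387$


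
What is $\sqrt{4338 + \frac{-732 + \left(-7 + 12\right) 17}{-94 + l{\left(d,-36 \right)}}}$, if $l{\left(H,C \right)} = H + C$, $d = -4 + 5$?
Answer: $\frac{\sqrt{72272121}}{129} \approx 65.902$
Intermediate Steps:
$d = 1$
$l{\left(H,C \right)} = C + H$
$\sqrt{4338 + \frac{-732 + \left(-7 + 12\right) 17}{-94 + l{\left(d,-36 \right)}}} = \sqrt{4338 + \frac{-732 + \left(-7 + 12\right) 17}{-94 + \left(-36 + 1\right)}} = \sqrt{4338 + \frac{-732 + 5 \cdot 17}{-94 - 35}} = \sqrt{4338 + \frac{-732 + 85}{-129}} = \sqrt{4338 - - \frac{647}{129}} = \sqrt{4338 + \frac{647}{129}} = \sqrt{\frac{560249}{129}} = \frac{\sqrt{72272121}}{129}$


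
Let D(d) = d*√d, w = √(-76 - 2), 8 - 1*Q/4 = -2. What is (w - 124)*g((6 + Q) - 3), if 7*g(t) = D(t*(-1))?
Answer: 43*√3354/7 + 5332*I*√43/7 ≈ 355.76 + 4994.9*I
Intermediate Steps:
Q = 40 (Q = 32 - 4*(-2) = 32 + 8 = 40)
w = I*√78 (w = √(-78) = I*√78 ≈ 8.8318*I)
D(d) = d^(3/2)
g(t) = (-t)^(3/2)/7 (g(t) = (t*(-1))^(3/2)/7 = (-t)^(3/2)/7)
(w - 124)*g((6 + Q) - 3) = (I*√78 - 124)*((-((6 + 40) - 3))^(3/2)/7) = (-124 + I*√78)*((-(46 - 3))^(3/2)/7) = (-124 + I*√78)*((-1*43)^(3/2)/7) = (-124 + I*√78)*((-43)^(3/2)/7) = (-124 + I*√78)*((-43*I*√43)/7) = (-124 + I*√78)*(-43*I*√43/7) = -43*I*√43*(-124 + I*√78)/7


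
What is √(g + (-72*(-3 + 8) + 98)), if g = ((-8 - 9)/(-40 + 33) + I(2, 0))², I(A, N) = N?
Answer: I*√12549/7 ≈ 16.003*I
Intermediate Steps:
g = 289/49 (g = ((-8 - 9)/(-40 + 33) + 0)² = (-17/(-7) + 0)² = (-17*(-⅐) + 0)² = (17/7 + 0)² = (17/7)² = 289/49 ≈ 5.8980)
√(g + (-72*(-3 + 8) + 98)) = √(289/49 + (-72*(-3 + 8) + 98)) = √(289/49 + (-72*5 + 98)) = √(289/49 + (-360 + 98)) = √(289/49 - 262) = √(-12549/49) = I*√12549/7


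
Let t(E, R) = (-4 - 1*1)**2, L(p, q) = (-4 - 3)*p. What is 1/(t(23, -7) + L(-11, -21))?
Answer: 1/102 ≈ 0.0098039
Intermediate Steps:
L(p, q) = -7*p
t(E, R) = 25 (t(E, R) = (-4 - 1)**2 = (-5)**2 = 25)
1/(t(23, -7) + L(-11, -21)) = 1/(25 - 7*(-11)) = 1/(25 + 77) = 1/102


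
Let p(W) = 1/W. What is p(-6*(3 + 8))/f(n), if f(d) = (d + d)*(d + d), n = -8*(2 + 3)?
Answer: -1/422400 ≈ -2.3674e-6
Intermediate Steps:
n = -40 (n = -8*5 = -40)
f(d) = 4*d² (f(d) = (2*d)*(2*d) = 4*d²)
p(-6*(3 + 8))/f(n) = 1/(((-6*(3 + 8)))*((4*(-40)²))) = 1/(((-6*11))*((4*1600))) = 1/(-66*6400) = -1/66*1/6400 = -1/422400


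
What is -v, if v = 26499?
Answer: -26499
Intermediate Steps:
-v = -1*26499 = -26499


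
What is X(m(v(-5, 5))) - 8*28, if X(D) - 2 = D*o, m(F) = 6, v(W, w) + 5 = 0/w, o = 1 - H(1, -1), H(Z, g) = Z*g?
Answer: -210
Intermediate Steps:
o = 2 (o = 1 - (-1) = 1 - 1*(-1) = 1 + 1 = 2)
v(W, w) = -5 (v(W, w) = -5 + 0/w = -5 + 0 = -5)
X(D) = 2 + 2*D (X(D) = 2 + D*2 = 2 + 2*D)
X(m(v(-5, 5))) - 8*28 = (2 + 2*6) - 8*28 = (2 + 12) - 224 = 14 - 224 = -210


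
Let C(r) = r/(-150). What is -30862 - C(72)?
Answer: -771538/25 ≈ -30862.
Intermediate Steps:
C(r) = -r/150 (C(r) = r*(-1/150) = -r/150)
-30862 - C(72) = -30862 - (-1)*72/150 = -30862 - 1*(-12/25) = -30862 + 12/25 = -771538/25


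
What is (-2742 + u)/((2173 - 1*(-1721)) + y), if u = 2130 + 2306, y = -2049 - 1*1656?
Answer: 242/27 ≈ 8.9630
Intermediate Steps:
y = -3705 (y = -2049 - 1656 = -3705)
u = 4436
(-2742 + u)/((2173 - 1*(-1721)) + y) = (-2742 + 4436)/((2173 - 1*(-1721)) - 3705) = 1694/((2173 + 1721) - 3705) = 1694/(3894 - 3705) = 1694/189 = 1694*(1/189) = 242/27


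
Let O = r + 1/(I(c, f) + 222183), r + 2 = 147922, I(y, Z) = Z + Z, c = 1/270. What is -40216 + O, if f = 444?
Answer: 24025638985/223071 ≈ 1.0770e+5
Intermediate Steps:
c = 1/270 ≈ 0.0037037
I(y, Z) = 2*Z
r = 147920 (r = -2 + 147922 = 147920)
O = 32996662321/223071 (O = 147920 + 1/(2*444 + 222183) = 147920 + 1/(888 + 222183) = 147920 + 1/223071 = 32996662321/223071 ≈ 1.4792e+5)
-40216 + O = -40216 + 32996662321/223071 = 24025638985/223071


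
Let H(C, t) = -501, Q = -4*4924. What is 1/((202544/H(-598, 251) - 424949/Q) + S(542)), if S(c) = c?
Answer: 9867696/1571884057 ≈ 0.0062776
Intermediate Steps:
Q = -19696
1/((202544/H(-598, 251) - 424949/Q) + S(542)) = 1/((202544/(-501) - 424949/(-19696)) + 542) = 1/((202544*(-1/501) - 424949*(-1/19696)) + 542) = 1/((-202544/501 + 424949/19696) + 542) = 1/(-3776407175/9867696 + 542) = 1/(1571884057/9867696) = 9867696/1571884057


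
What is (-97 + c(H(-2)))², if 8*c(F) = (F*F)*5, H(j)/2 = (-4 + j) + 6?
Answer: 9409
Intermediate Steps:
H(j) = 4 + 2*j (H(j) = 2*((-4 + j) + 6) = 2*(2 + j) = 4 + 2*j)
c(F) = 5*F²/8 (c(F) = ((F*F)*5)/8 = (F²*5)/8 = (5*F²)/8 = 5*F²/8)
(-97 + c(H(-2)))² = (-97 + 5*(4 + 2*(-2))²/8)² = (-97 + 5*(4 - 4)²/8)² = (-97 + (5/8)*0²)² = (-97 + (5/8)*0)² = (-97 + 0)² = (-97)² = 9409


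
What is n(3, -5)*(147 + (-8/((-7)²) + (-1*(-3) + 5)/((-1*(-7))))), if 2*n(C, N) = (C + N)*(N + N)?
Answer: 72510/49 ≈ 1479.8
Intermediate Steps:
n(C, N) = N*(C + N) (n(C, N) = ((C + N)*(N + N))/2 = ((C + N)*(2*N))/2 = (2*N*(C + N))/2 = N*(C + N))
n(3, -5)*(147 + (-8/((-7)²) + (-1*(-3) + 5)/((-1*(-7))))) = (-5*(3 - 5))*(147 + (-8/((-7)²) + (-1*(-3) + 5)/((-1*(-7))))) = (-5*(-2))*(147 + (-8/49 + (3 + 5)/7)) = 10*(147 + (-8*1/49 + 8*(⅐))) = 10*(147 + (-8/49 + 8/7)) = 10*(147 + 48/49) = 10*(7251/49) = 72510/49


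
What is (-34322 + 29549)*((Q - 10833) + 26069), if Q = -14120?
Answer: -5326668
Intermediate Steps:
(-34322 + 29549)*((Q - 10833) + 26069) = (-34322 + 29549)*((-14120 - 10833) + 26069) = -4773*(-24953 + 26069) = -4773*1116 = -5326668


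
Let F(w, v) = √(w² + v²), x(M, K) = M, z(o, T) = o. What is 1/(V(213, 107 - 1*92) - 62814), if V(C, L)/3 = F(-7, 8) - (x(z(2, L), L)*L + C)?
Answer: -21181/1345903944 - √113/1345903944 ≈ -1.5745e-5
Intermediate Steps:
F(w, v) = √(v² + w²)
V(C, L) = -6*L - 3*C + 3*√113 (V(C, L) = 3*(√(8² + (-7)²) - (2*L + C)) = 3*(√(64 + 49) - (C + 2*L)) = 3*(√113 + (-C - 2*L)) = 3*(√113 - C - 2*L) = -6*L - 3*C + 3*√113)
1/(V(213, 107 - 1*92) - 62814) = 1/((-6*(107 - 1*92) - 3*213 + 3*√113) - 62814) = 1/((-6*(107 - 92) - 639 + 3*√113) - 62814) = 1/((-6*15 - 639 + 3*√113) - 62814) = 1/((-90 - 639 + 3*√113) - 62814) = 1/((-729 + 3*√113) - 62814) = 1/(-63543 + 3*√113)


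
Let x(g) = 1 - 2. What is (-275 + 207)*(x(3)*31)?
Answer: 2108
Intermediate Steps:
x(g) = -1
(-275 + 207)*(x(3)*31) = (-275 + 207)*(-1*31) = -68*(-31) = 2108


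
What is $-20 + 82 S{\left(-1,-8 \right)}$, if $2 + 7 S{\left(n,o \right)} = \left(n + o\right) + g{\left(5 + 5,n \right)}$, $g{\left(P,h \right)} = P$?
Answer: $- \frac{222}{7} \approx -31.714$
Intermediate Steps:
$S{\left(n,o \right)} = \frac{8}{7} + \frac{n}{7} + \frac{o}{7}$ ($S{\left(n,o \right)} = - \frac{2}{7} + \frac{\left(n + o\right) + \left(5 + 5\right)}{7} = - \frac{2}{7} + \frac{\left(n + o\right) + 10}{7} = - \frac{2}{7} + \frac{10 + n + o}{7} = - \frac{2}{7} + \left(\frac{10}{7} + \frac{n}{7} + \frac{o}{7}\right) = \frac{8}{7} + \frac{n}{7} + \frac{o}{7}$)
$-20 + 82 S{\left(-1,-8 \right)} = -20 + 82 \left(\frac{8}{7} + \frac{1}{7} \left(-1\right) + \frac{1}{7} \left(-8\right)\right) = -20 + 82 \left(\frac{8}{7} - \frac{1}{7} - \frac{8}{7}\right) = -20 + 82 \left(- \frac{1}{7}\right) = -20 - \frac{82}{7} = - \frac{222}{7}$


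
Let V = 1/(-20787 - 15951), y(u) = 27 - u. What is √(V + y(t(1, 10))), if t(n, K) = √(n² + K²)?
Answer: √(4049037850 - 149964516*√101)/12246 ≈ 4.1171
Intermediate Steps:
t(n, K) = √(K² + n²)
V = -1/36738 (V = 1/(-36738) = -1/36738 ≈ -2.7220e-5)
√(V + y(t(1, 10))) = √(-1/36738 + (27 - √(10² + 1²))) = √(-1/36738 + (27 - √(100 + 1))) = √(-1/36738 + (27 - √101)) = √(991925/36738 - √101)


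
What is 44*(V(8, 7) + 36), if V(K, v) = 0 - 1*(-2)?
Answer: 1672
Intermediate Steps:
V(K, v) = 2 (V(K, v) = 0 + 2 = 2)
44*(V(8, 7) + 36) = 44*(2 + 36) = 44*38 = 1672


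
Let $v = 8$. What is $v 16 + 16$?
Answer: $144$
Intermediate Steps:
$v 16 + 16 = 8 \cdot 16 + 16 = 128 + 16 = 144$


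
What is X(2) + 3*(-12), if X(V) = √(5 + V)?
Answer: -36 + √7 ≈ -33.354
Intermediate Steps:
X(2) + 3*(-12) = √(5 + 2) + 3*(-12) = √7 - 36 = -36 + √7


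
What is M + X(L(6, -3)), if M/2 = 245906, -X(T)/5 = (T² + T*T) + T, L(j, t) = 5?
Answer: 491537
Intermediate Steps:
X(T) = -10*T² - 5*T (X(T) = -5*((T² + T*T) + T) = -5*((T² + T²) + T) = -5*(2*T² + T) = -5*(T + 2*T²) = -10*T² - 5*T)
M = 491812 (M = 2*245906 = 491812)
M + X(L(6, -3)) = 491812 - 5*5*(1 + 2*5) = 491812 - 5*5*(1 + 10) = 491812 - 5*5*11 = 491812 - 275 = 491537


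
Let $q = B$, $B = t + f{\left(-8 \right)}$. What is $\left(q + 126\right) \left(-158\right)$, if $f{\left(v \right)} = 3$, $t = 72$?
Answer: $-31758$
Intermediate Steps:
$B = 75$ ($B = 72 + 3 = 75$)
$q = 75$
$\left(q + 126\right) \left(-158\right) = \left(75 + 126\right) \left(-158\right) = 201 \left(-158\right) = -31758$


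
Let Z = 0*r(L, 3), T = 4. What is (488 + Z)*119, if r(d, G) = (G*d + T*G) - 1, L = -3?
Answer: 58072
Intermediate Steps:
r(d, G) = -1 + 4*G + G*d (r(d, G) = (G*d + 4*G) - 1 = (4*G + G*d) - 1 = -1 + 4*G + G*d)
Z = 0 (Z = 0*(-1 + 4*3 + 3*(-3)) = 0*(-1 + 12 - 9) = 0*2 = 0)
(488 + Z)*119 = (488 + 0)*119 = 488*119 = 58072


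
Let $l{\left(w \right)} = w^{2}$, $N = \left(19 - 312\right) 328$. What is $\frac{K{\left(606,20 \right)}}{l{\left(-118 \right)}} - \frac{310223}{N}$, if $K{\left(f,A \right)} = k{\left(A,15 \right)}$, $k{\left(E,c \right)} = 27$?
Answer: $\frac{1080534965}{334538024} \approx 3.2299$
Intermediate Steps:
$K{\left(f,A \right)} = 27$
$N = -96104$ ($N = \left(-293\right) 328 = -96104$)
$\frac{K{\left(606,20 \right)}}{l{\left(-118 \right)}} - \frac{310223}{N} = \frac{27}{\left(-118\right)^{2}} - \frac{310223}{-96104} = \frac{27}{13924} - - \frac{310223}{96104} = 27 \cdot \frac{1}{13924} + \frac{310223}{96104} = \frac{27}{13924} + \frac{310223}{96104} = \frac{1080534965}{334538024}$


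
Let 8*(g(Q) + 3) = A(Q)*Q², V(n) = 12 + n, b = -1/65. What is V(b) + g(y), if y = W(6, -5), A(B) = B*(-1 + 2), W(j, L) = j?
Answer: 2339/65 ≈ 35.985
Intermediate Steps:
b = -1/65 (b = -1*1/65 = -1/65 ≈ -0.015385)
A(B) = B (A(B) = B*1 = B)
y = 6
g(Q) = -3 + Q³/8 (g(Q) = -3 + (Q*Q²)/8 = -3 + Q³/8)
V(b) + g(y) = (12 - 1/65) + (-3 + (⅛)*6³) = 779/65 + (-3 + (⅛)*216) = 779/65 + (-3 + 27) = 779/65 + 24 = 2339/65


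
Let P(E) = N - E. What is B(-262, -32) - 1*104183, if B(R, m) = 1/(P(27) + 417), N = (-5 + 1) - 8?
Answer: -39381173/378 ≈ -1.0418e+5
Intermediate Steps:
N = -12 (N = -4 - 8 = -12)
P(E) = -12 - E
B(R, m) = 1/378 (B(R, m) = 1/((-12 - 1*27) + 417) = 1/((-12 - 27) + 417) = 1/(-39 + 417) = 1/378)
B(-262, -32) - 1*104183 = 1/378 - 1*104183 = 1/378 - 104183 = -39381173/378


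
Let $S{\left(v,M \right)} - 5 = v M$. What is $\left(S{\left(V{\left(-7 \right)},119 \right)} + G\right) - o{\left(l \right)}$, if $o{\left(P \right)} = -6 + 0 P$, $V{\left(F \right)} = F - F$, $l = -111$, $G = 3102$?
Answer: $3113$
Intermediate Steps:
$V{\left(F \right)} = 0$
$S{\left(v,M \right)} = 5 + M v$ ($S{\left(v,M \right)} = 5 + v M = 5 + M v$)
$o{\left(P \right)} = -6$ ($o{\left(P \right)} = -6 + 0 = -6$)
$\left(S{\left(V{\left(-7 \right)},119 \right)} + G\right) - o{\left(l \right)} = \left(\left(5 + 119 \cdot 0\right) + 3102\right) - -6 = \left(\left(5 + 0\right) + 3102\right) + 6 = \left(5 + 3102\right) + 6 = 3107 + 6 = 3113$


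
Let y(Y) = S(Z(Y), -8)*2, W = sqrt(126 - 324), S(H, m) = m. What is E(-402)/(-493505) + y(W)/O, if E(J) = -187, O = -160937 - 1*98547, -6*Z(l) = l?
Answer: 14104897/32014162855 ≈ 0.00044058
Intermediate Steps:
Z(l) = -l/6
O = -259484 (O = -160937 - 98547 = -259484)
W = 3*I*sqrt(22) (W = sqrt(-198) = 3*I*sqrt(22) ≈ 14.071*I)
y(Y) = -16 (y(Y) = -8*2 = -16)
E(-402)/(-493505) + y(W)/O = -187/(-493505) - 16/(-259484) = -187*(-1/493505) - 16*(-1/259484) = 187/493505 + 4/64871 = 14104897/32014162855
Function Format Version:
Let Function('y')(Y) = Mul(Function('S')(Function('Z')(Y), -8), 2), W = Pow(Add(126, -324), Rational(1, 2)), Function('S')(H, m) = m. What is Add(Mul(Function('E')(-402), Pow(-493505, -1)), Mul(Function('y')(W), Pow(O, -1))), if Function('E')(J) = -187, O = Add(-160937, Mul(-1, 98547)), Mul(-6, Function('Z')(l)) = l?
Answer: Rational(14104897, 32014162855) ≈ 0.00044058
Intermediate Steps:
Function('Z')(l) = Mul(Rational(-1, 6), l)
O = -259484 (O = Add(-160937, -98547) = -259484)
W = Mul(3, I, Pow(22, Rational(1, 2))) (W = Pow(-198, Rational(1, 2)) = Mul(3, I, Pow(22, Rational(1, 2))) ≈ Mul(14.071, I))
Function('y')(Y) = -16 (Function('y')(Y) = Mul(-8, 2) = -16)
Add(Mul(Function('E')(-402), Pow(-493505, -1)), Mul(Function('y')(W), Pow(O, -1))) = Add(Mul(-187, Pow(-493505, -1)), Mul(-16, Pow(-259484, -1))) = Add(Mul(-187, Rational(-1, 493505)), Mul(-16, Rational(-1, 259484))) = Add(Rational(187, 493505), Rational(4, 64871)) = Rational(14104897, 32014162855)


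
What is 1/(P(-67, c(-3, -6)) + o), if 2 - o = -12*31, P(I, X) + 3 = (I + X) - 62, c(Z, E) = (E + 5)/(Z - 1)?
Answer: 4/969 ≈ 0.0041280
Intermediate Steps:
c(Z, E) = (5 + E)/(-1 + Z)
P(I, X) = -65 + I + X (P(I, X) = -3 + ((I + X) - 62) = -3 + (-62 + I + X) = -65 + I + X)
o = 374 (o = 2 - (-12)*31 = 2 - 1*(-372) = 2 + 372 = 374)
1/(P(-67, c(-3, -6)) + o) = 1/((-65 - 67 + (5 - 6)/(-1 - 3)) + 374) = 1/((-65 - 67 - 1/(-4)) + 374) = 1/((-65 - 67 - 1/4*(-1)) + 374) = 1/((-65 - 67 + 1/4) + 374) = 1/(-527/4 + 374) = 1/(969/4) = 4/969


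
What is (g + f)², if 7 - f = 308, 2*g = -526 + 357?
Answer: 594441/4 ≈ 1.4861e+5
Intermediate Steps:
g = -169/2 (g = (-526 + 357)/2 = (½)*(-169) = -169/2 ≈ -84.500)
f = -301 (f = 7 - 1*308 = 7 - 308 = -301)
(g + f)² = (-169/2 - 301)² = (-771/2)² = 594441/4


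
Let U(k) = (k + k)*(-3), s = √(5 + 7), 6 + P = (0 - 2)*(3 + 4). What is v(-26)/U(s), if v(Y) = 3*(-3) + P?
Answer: 29*√3/36 ≈ 1.3953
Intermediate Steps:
P = -20 (P = -6 + (0 - 2)*(3 + 4) = -6 - 2*7 = -6 - 14 = -20)
s = 2*√3 (s = √12 = 2*√3 ≈ 3.4641)
v(Y) = -29 (v(Y) = 3*(-3) - 20 = -9 - 20 = -29)
U(k) = -6*k (U(k) = (2*k)*(-3) = -6*k)
v(-26)/U(s) = -29*(-√3/36) = -(-29)*√3/36 = 29*√3/36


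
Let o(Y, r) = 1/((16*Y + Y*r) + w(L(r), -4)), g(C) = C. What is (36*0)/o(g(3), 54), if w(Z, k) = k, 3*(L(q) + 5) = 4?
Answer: 0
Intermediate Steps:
L(q) = -11/3 (L(q) = -5 + (⅓)*4 = -5 + 4/3 = -11/3)
o(Y, r) = 1/(-4 + 16*Y + Y*r) (o(Y, r) = 1/((16*Y + Y*r) - 4) = 1/(-4 + 16*Y + Y*r))
(36*0)/o(g(3), 54) = (36*0)/(1/(-4 + 16*3 + 3*54)) = 0/(1/(-4 + 48 + 162)) = 0/(1/206) = 0*206 = 0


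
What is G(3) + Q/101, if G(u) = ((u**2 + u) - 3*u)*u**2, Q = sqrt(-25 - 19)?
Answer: 27 + 2*I*sqrt(11)/101 ≈ 27.0 + 0.065676*I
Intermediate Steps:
Q = 2*I*sqrt(11) (Q = sqrt(-44) = 2*I*sqrt(11) ≈ 6.6332*I)
G(u) = u**2*(u**2 - 2*u) (G(u) = ((u + u**2) - 3*u)*u**2 = (u**2 - 2*u)*u**2 = u**2*(u**2 - 2*u))
G(3) + Q/101 = 3**3*(-2 + 3) + (2*I*sqrt(11))/101 = 27*1 + (2*I*sqrt(11))*(1/101) = 27 + 2*I*sqrt(11)/101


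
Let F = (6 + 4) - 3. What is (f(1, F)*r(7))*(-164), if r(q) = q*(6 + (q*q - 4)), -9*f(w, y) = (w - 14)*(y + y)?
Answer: -3551912/3 ≈ -1.1840e+6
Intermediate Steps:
F = 7 (F = 10 - 3 = 7)
f(w, y) = -2*y*(-14 + w)/9 (f(w, y) = -(w - 14)*(y + y)/9 = -(-14 + w)*2*y/9 = -2*y*(-14 + w)/9)
r(q) = q*(2 + q²) (r(q) = q*(6 + (q² - 4)) = q*(6 + (-4 + q²)) = q*(2 + q²))
(f(1, F)*r(7))*(-164) = (((2/9)*7*(14 - 1*1))*(7*(2 + 7²)))*(-164) = (((2/9)*7*(14 - 1))*(7*(2 + 49)))*(-164) = (((2/9)*7*13)*(7*51))*(-164) = ((182/9)*357)*(-164) = (21658/3)*(-164) = -3551912/3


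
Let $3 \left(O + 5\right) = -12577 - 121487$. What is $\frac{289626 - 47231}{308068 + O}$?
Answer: $\frac{48479}{52675} \approx 0.92034$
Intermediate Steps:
$O = -44693$ ($O = -5 + \frac{-12577 - 121487}{3} = -5 + \frac{1}{3} \left(-134064\right) = -5 - 44688 = -44693$)
$\frac{289626 - 47231}{308068 + O} = \frac{289626 - 47231}{308068 - 44693} = \frac{242395}{263375} = 242395 \cdot \frac{1}{263375} = \frac{48479}{52675}$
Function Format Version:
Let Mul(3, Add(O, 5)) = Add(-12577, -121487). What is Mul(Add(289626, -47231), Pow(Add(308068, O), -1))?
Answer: Rational(48479, 52675) ≈ 0.92034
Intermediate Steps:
O = -44693 (O = Add(-5, Mul(Rational(1, 3), Add(-12577, -121487))) = Add(-5, Mul(Rational(1, 3), -134064)) = Add(-5, -44688) = -44693)
Mul(Add(289626, -47231), Pow(Add(308068, O), -1)) = Mul(Add(289626, -47231), Pow(Add(308068, -44693), -1)) = Mul(242395, Pow(263375, -1)) = Mul(242395, Rational(1, 263375)) = Rational(48479, 52675)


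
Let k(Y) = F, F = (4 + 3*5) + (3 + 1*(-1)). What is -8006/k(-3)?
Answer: -8006/21 ≈ -381.24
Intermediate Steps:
F = 21 (F = (4 + 15) + (3 - 1) = 19 + 2 = 21)
k(Y) = 21
-8006/k(-3) = -8006/21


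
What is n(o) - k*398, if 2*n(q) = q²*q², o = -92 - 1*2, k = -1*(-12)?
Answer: 39032672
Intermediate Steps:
k = 12
o = -94 (o = -92 - 2 = -94)
n(q) = q⁴/2 (n(q) = (q²*q²)/2 = q⁴/2)
n(o) - k*398 = (½)*(-94)⁴ - 12*398 = (½)*78074896 - 1*4776 = 39037448 - 4776 = 39032672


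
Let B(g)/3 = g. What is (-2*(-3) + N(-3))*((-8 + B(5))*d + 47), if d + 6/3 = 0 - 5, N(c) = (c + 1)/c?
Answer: -40/3 ≈ -13.333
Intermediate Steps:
B(g) = 3*g
N(c) = (1 + c)/c
d = -7 (d = -2 + (0 - 5) = -2 - 5 = -7)
(-2*(-3) + N(-3))*((-8 + B(5))*d + 47) = (-2*(-3) + (1 - 3)/(-3))*((-8 + 3*5)*(-7) + 47) = (6 - ⅓*(-2))*((-8 + 15)*(-7) + 47) = (6 + ⅔)*(7*(-7) + 47) = 20*(-49 + 47)/3 = (20/3)*(-2) = -40/3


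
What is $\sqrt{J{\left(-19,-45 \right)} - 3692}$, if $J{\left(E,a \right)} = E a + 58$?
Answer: $i \sqrt{2779} \approx 52.716 i$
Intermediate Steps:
$J{\left(E,a \right)} = 58 + E a$
$\sqrt{J{\left(-19,-45 \right)} - 3692} = \sqrt{\left(58 - -855\right) - 3692} = \sqrt{\left(58 + 855\right) - 3692} = \sqrt{913 - 3692} = \sqrt{-2779} = i \sqrt{2779}$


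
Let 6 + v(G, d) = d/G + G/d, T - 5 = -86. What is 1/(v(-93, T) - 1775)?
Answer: -837/1489007 ≈ -0.00056212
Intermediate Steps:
T = -81 (T = 5 - 86 = -81)
v(G, d) = -6 + G/d + d/G (v(G, d) = -6 + (d/G + G/d) = -6 + (G/d + d/G) = -6 + G/d + d/G)
1/(v(-93, T) - 1775) = 1/((-6 - 93/(-81) - 81/(-93)) - 1775) = 1/((-6 - 93*(-1/81) - 81*(-1/93)) - 1775) = 1/((-6 + 31/27 + 27/31) - 1775) = 1/(-3332/837 - 1775) = 1/(-1489007/837) = -837/1489007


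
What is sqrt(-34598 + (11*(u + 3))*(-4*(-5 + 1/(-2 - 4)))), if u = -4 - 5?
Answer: I*sqrt(35962) ≈ 189.64*I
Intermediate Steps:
u = -9
sqrt(-34598 + (11*(u + 3))*(-4*(-5 + 1/(-2 - 4)))) = sqrt(-34598 + (11*(-9 + 3))*(-4*(-5 + 1/(-2 - 4)))) = sqrt(-34598 + (11*(-6))*(-4*(-5 + 1/(-6)))) = sqrt(-34598 - (-264)*(-5 - 1/6)) = sqrt(-34598 - (-264)*(-31)/6) = sqrt(-34598 - 66*62/3) = sqrt(-34598 - 1364) = sqrt(-35962) = I*sqrt(35962)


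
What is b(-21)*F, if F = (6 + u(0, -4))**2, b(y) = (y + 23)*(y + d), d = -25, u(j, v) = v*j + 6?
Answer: -13248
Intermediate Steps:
u(j, v) = 6 + j*v (u(j, v) = j*v + 6 = 6 + j*v)
b(y) = (-25 + y)*(23 + y) (b(y) = (y + 23)*(y - 25) = (23 + y)*(-25 + y) = (-25 + y)*(23 + y))
F = 144 (F = (6 + (6 + 0*(-4)))**2 = (6 + (6 + 0))**2 = (6 + 6)**2 = 12**2 = 144)
b(-21)*F = (-575 + (-21)**2 - 2*(-21))*144 = (-575 + 441 + 42)*144 = -92*144 = -13248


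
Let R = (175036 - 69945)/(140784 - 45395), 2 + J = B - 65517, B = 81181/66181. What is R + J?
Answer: -59086111190913/901848487 ≈ -65517.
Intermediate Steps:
B = 81181/66181 (B = 81181*(1/66181) = 81181/66181 ≈ 1.2267)
J = -4336031758/66181 (J = -2 + (81181/66181 - 65517) = -2 - 4335899396/66181 = -4336031758/66181 ≈ -65518.)
R = 15013/13627 (R = 105091/95389 = 105091*(1/95389) = 15013/13627 ≈ 1.1017)
R + J = 15013/13627 - 4336031758/66181 = -59086111190913/901848487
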